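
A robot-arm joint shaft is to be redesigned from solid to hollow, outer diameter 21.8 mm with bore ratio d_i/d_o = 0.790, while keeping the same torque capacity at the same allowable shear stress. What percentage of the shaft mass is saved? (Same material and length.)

47.8 %

Equal τ_max and T ⇒ the solid shaft needs d_s³ = d_o³(1−k⁴), so d_s = 21.8·(1−0.790⁴)^(1/3) = 18.49 mm.
Area ratio A_h/A_s = d_o²(1−k²)/d_s² = (1−k²)/(1−k⁴)^(2/3) = 0.5223.
Mass saving = 1 − 0.5223 = 47.8 %.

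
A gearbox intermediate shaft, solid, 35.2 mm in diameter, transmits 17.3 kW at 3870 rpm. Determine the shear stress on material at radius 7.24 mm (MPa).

ω = 2π·3870/60 = 405.3 rad/s, so T = P/ω = 17.3×10³ / 405.3 = 42.69 N·m.
J = πd⁴/32 = π(0.0352)⁴/32 = 1.507×10^-7 m⁴.
Shear stress varies linearly with radius: τ = T·r/J = 42.69 × 0.00724 / 1.507×10^-7 = 2.051×10^6 Pa.

2.05 MPa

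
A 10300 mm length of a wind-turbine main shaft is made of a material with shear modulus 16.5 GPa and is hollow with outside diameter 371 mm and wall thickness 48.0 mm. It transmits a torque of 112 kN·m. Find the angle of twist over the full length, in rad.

0.0538 rad

J = π(d_o⁴ − d_i⁴)/32 = π(0.371⁴ − 0.275⁴)/32 = 1.298×10^-3 m⁴.
θ = T·L/(G·J) = 112000 × 10.3 / (16.5×10⁹ × 1.298×10^-3) = 0.05385 rad.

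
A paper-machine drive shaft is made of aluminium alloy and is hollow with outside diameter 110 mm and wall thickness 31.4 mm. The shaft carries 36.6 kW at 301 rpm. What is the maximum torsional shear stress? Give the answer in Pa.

ω = 2π·301/60 = 31.52 rad/s, so T = P/ω = 36.6×10³ / 31.52 = 1161 N·m.
J = π(d_o⁴ − d_i⁴)/32 = π(0.110⁴ − 0.0472⁴)/32 = 1.389×10^-5 m⁴.
τ_max = T·r/J = 1161 × 0.0550 / 1.389×10^-5 = 4.599×10^6 Pa.

4.60e6 Pa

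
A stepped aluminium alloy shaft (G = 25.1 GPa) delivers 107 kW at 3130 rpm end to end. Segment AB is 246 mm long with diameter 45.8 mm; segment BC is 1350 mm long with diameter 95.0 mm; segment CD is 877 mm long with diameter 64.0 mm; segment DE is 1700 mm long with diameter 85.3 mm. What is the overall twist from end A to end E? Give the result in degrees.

ω = 2π·3130/60 = 327.8 rad/s, so T = P/ω = 107×10³ / 327.8 = 326.4 N·m.
J_AB = π(0.0458)⁴/32 = 4.32×10^-7 m⁴; J_BC = π(0.0950)⁴/32 = 8.00×10^-6 m⁴; J_CD = π(0.0640)⁴/32 = 1.65×10^-6 m⁴; J_DE = π(0.0853)⁴/32 = 5.20×10^-6 m⁴.
θ = (T/G)·Σ L_i/J_i = (326.4/25.1×10⁹)·(0.246/4.32×10^-7 + 1.35/8.00×10^-6 + 0.877/1.65×10^-6 + 1.70/5.20×10^-6) = 0.02078 rad.

1.19°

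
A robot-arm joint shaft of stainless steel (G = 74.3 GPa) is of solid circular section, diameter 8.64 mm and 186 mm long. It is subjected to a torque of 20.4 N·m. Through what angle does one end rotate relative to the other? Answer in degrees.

J = πd⁴/32 = π(0.00864)⁴/32 = 5.471×10^-10 m⁴.
θ = T·L/(G·J) = 20.40 × 0.186 / (74.3×10⁹ × 5.471×10^-10) = 0.09335 rad.

5.35°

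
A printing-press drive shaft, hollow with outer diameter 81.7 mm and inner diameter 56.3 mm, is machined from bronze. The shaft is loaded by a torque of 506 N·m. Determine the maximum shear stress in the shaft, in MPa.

6.10 MPa

J = π(d_o⁴ − d_i⁴)/32 = π(0.0817⁴ − 0.0563⁴)/32 = 3.388×10^-6 m⁴.
τ_max = T·r/J = 506.0 × 0.0409 / 3.388×10^-6 = 6.101×10^6 Pa.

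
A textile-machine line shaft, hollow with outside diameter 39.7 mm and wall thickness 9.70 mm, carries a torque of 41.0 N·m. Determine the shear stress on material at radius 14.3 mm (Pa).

2.58e6 Pa

J = π(d_o⁴ − d_i⁴)/32 = π(0.0397⁴ − 0.0203⁴)/32 = 2.272×10^-7 m⁴.
Shear stress varies linearly with radius: τ = T·r/J = 41.00 × 0.0143 / 2.272×10^-7 = 2.581×10^6 Pa.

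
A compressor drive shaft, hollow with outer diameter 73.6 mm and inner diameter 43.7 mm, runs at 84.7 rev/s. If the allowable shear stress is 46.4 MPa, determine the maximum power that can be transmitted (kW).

1690 kW

J = π(d_o⁴ − d_i⁴)/32 = π(0.0736⁴ − 0.0437⁴)/32 = 2.523×10^-6 m⁴.
T_max = τ_allow·J/r = 4.64×10^7 × 2.523×10^-6 / 0.0368 = 3181 N·m.
ω = 2π·84.7 = 532.2 rad/s, so P_max = T_max·ω = 1.693×10^6 W.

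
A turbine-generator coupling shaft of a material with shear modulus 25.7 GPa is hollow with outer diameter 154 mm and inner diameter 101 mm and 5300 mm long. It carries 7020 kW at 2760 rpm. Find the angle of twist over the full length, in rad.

ω = 2π·2760/60 = 289.0 rad/s, so T = P/ω = 7020×10³ / 289.0 = 24290 N·m.
J = π(d_o⁴ − d_i⁴)/32 = π(0.154⁴ − 0.101⁴)/32 = 4.500×10^-5 m⁴.
θ = T·L/(G·J) = 24290 × 5.30 / (25.7×10⁹ × 4.500×10^-5) = 0.1113 rad.

0.111 rad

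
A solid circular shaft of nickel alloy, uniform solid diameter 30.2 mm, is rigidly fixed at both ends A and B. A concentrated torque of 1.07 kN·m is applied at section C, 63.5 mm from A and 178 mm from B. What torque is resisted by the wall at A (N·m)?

With uniform GJ and both ends fixed, compatibility θ_AC = θ_CB gives T_A·a = T_B·b, together with T_A + T_B = T₀.
T_A = T₀·b/(a+b) = 1070·178/241.5 = 788.7 N·m; T_B = 281.3 N·m.

789 N·m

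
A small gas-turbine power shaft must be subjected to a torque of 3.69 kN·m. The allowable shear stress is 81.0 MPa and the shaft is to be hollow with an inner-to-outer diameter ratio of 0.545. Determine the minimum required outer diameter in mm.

For a hollow shaft with d_i/d_o = 0.545: τ_max = 16T/(π d_o³ (1−k⁴)), so d_o = [16T/(π τ_allow (1−k⁴))]^(1/3) = [16·3690/(π·8.10×10^7·0.9118)]^(1/3) = 0.06337 m.

63.4 mm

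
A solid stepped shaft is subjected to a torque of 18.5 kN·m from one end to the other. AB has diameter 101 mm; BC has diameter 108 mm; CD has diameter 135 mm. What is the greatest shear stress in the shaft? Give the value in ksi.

Under the same torque, τ_max = 16T/(πd³) is largest where d is smallest — segment AB (d = 101 mm).
τ_max = 16·18500/(π·(0.101)³) = 9.145×10^7 Pa.

13.3 ksi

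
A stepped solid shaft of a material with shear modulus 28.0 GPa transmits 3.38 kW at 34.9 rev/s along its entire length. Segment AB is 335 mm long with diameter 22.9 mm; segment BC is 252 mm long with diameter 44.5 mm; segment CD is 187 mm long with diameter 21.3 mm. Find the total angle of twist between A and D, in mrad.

12.3 mrad

ω = 2π·34.9 = 219.3 rad/s, so T = P/ω = 3.38×10³ / 219.3 = 15.41 N·m.
J_AB = π(0.0229)⁴/32 = 2.70×10^-8 m⁴; J_BC = π(0.0445)⁴/32 = 3.85×10^-7 m⁴; J_CD = π(0.0213)⁴/32 = 2.02×10^-8 m⁴.
θ = (T/G)·Σ L_i/J_i = (15.41/28.0×10⁹)·(0.335/2.70×10^-8 + 0.252/3.85×10^-7 + 0.187/2.02×10^-8) = 0.01229 rad.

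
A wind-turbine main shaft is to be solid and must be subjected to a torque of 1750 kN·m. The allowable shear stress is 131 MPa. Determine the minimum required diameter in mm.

For a solid shaft τ_max = 16T/(πd³), so d = (16T/(π τ_allow))^(1/3) = (16·1.750e6/(π·1.31×10^8))^(1/3) = 0.4082 m.

408 mm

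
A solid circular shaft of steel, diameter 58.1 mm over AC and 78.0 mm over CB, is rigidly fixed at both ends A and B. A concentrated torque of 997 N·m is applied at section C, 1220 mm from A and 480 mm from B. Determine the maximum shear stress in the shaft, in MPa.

9.54 MPa

Compatibility: T_A·a/J_AC = T_B·b/J_CB with T_A + T_B = T₀.
J_AC = 1.12×10^-6 m⁴, J_CB = 3.63×10^-6 m⁴, so T_A = T₀·(J_AC/a)/((J_AC/a)+(J_CB/b)) = 107.7 N·m, T_B = 889.3 N·m.
τ in each portion: τ_AC = 2.80×10^6 Pa, τ_CB = 9.54×10^6 Pa; maximum is in CB.
τ_max = T_CB·r/J = 889.3·0.0390/3.63×10^-6 = 9.544×10^6 Pa.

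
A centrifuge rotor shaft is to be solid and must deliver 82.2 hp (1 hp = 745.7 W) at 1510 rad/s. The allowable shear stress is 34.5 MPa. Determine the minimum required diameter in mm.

18.2 mm

ω = 1510 rad/s, so T = P/ω = 82.2×745.7 / 1510 = 40.59 N·m.
For a solid shaft τ_max = 16T/(πd³), so d = (16T/(π τ_allow))^(1/3) = (16·40.59/(π·3.45×10^7))^(1/3) = 0.01816 m.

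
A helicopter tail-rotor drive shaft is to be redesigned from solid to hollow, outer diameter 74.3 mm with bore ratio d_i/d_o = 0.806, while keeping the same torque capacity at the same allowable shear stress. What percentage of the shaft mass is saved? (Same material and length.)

Equal τ_max and T ⇒ the solid shaft needs d_s³ = d_o³(1−k⁴), so d_s = 74.3·(1−0.806⁴)^(1/3) = 61.89 mm.
Area ratio A_h/A_s = d_o²(1−k²)/d_s² = (1−k²)/(1−k⁴)^(2/3) = 0.5049.
Mass saving = 1 − 0.5049 = 49.5 %.

49.5 %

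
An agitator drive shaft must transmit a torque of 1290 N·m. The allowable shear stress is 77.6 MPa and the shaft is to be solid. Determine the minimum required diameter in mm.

For a solid shaft τ_max = 16T/(πd³), so d = (16T/(π τ_allow))^(1/3) = (16·1290/(π·7.76×10^7))^(1/3) = 0.04391 m.

43.9 mm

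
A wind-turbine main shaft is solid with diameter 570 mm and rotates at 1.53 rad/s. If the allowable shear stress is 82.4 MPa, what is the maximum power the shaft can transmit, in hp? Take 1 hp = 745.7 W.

6150 hp

J = πd⁴/32 = π(0.570)⁴/32 = 0.01036 m⁴.
T_max = τ_allow·J/r = 8.24×10^7 × 0.01036 / 0.285 = 2.996e6 N·m.
ω = 1.53 rad/s, so P_max = T_max·ω = 4.584×10^6 W.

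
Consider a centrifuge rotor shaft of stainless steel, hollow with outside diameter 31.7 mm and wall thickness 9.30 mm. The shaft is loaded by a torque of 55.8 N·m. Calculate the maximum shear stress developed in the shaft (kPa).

J = π(d_o⁴ − d_i⁴)/32 = π(0.0317⁴ − 0.0131⁴)/32 = 9.625×10^-8 m⁴.
τ_max = T·r/J = 55.80 × 0.0158 / 9.625×10^-8 = 9.189×10^6 Pa.

9190 kPa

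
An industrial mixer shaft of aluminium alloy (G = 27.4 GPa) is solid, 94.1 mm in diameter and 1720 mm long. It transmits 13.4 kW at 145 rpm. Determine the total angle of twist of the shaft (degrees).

ω = 2π·145/60 = 15.18 rad/s, so T = P/ω = 13.4×10³ / 15.18 = 882.5 N·m.
J = πd⁴/32 = π(0.0941)⁴/32 = 7.698×10^-6 m⁴.
θ = T·L/(G·J) = 882.5 × 1.72 / (27.4×10⁹ × 7.698×10^-6) = 7.197×10^-3 rad.

0.412°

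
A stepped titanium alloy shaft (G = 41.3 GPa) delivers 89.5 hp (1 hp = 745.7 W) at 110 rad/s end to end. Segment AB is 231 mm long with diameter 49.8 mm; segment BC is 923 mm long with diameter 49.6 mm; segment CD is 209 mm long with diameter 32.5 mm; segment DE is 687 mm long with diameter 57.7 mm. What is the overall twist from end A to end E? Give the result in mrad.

65.7 mrad

ω = 110 rad/s, so T = P/ω = 89.5×745.7 / 110.0 = 606.7 N·m.
J_AB = π(0.0498)⁴/32 = 6.04×10^-7 m⁴; J_BC = π(0.0496)⁴/32 = 5.94×10^-7 m⁴; J_CD = π(0.0325)⁴/32 = 1.10×10^-7 m⁴; J_DE = π(0.0577)⁴/32 = 1.09×10^-6 m⁴.
θ = (T/G)·Σ L_i/J_i = (606.7/41.3×10⁹)·(0.231/6.04×10^-7 + 0.923/5.94×10^-7 + 0.209/1.10×10^-7 + 0.687/1.09×10^-6) = 0.06575 rad.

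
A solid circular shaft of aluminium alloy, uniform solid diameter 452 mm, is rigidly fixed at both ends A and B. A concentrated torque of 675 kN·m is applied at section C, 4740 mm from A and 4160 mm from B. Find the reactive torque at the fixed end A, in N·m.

316000 N·m

With uniform GJ and both ends fixed, compatibility θ_AC = θ_CB gives T_A·a = T_B·b, together with T_A + T_B = T₀.
T_A = T₀·b/(a+b) = 675000·4160/8900 = 315500 N·m; T_B = 359500 N·m.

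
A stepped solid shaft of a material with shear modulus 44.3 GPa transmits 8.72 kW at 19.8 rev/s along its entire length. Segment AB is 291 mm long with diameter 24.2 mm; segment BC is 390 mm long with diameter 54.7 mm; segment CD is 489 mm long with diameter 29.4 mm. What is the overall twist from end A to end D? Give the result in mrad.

24.9 mrad

ω = 2π·19.8 = 124.4 rad/s, so T = P/ω = 8.72×10³ / 124.4 = 70.09 N·m.
J_AB = π(0.0242)⁴/32 = 3.37×10^-8 m⁴; J_BC = π(0.0547)⁴/32 = 8.79×10^-7 m⁴; J_CD = π(0.0294)⁴/32 = 7.33×10^-8 m⁴.
θ = (T/G)·Σ L_i/J_i = (70.09/44.3×10⁹)·(0.291/3.37×10^-8 + 0.390/8.79×10^-7 + 0.489/7.33×10^-8) = 0.02492 rad.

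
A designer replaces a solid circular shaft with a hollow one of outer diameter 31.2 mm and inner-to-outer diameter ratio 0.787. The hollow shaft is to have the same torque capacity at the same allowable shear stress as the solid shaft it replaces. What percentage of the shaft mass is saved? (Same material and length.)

47.4 %

Equal τ_max and T ⇒ the solid shaft needs d_s³ = d_o³(1−k⁴), so d_s = 31.2·(1−0.787⁴)^(1/3) = 26.55 mm.
Area ratio A_h/A_s = d_o²(1−k²)/d_s² = (1−k²)/(1−k⁴)^(2/3) = 0.5255.
Mass saving = 1 − 0.5255 = 47.4 %.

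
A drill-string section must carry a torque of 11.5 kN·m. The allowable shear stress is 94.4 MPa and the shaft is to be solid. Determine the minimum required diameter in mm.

For a solid shaft τ_max = 16T/(πd³), so d = (16T/(π τ_allow))^(1/3) = (16·11500/(π·9.44×10^7))^(1/3) = 0.08529 m.

85.3 mm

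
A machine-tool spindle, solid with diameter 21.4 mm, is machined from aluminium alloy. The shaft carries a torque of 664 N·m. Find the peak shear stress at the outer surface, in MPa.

J = πd⁴/32 = π(0.0214)⁴/32 = 2.059×10^-8 m⁴.
τ_max = T·r/J = 664.0 × 0.0107 / 2.059×10^-8 = 3.451×10^8 Pa.

345 MPa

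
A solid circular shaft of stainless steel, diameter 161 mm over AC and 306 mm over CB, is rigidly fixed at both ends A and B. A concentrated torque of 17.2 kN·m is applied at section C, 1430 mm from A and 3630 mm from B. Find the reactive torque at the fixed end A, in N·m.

2800 N·m

Compatibility: T_A·a/J_AC = T_B·b/J_CB with T_A + T_B = T₀.
J_AC = 6.60×10^-5 m⁴, J_CB = 8.61×10^-4 m⁴, so T_A = T₀·(J_AC/a)/((J_AC/a)+(J_CB/b)) = 2801 N·m, T_B = 14400 N·m.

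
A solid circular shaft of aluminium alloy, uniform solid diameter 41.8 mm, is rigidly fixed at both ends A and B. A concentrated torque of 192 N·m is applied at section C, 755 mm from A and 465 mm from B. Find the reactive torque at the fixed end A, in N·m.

With uniform GJ and both ends fixed, compatibility θ_AC = θ_CB gives T_A·a = T_B·b, together with T_A + T_B = T₀.
T_A = T₀·b/(a+b) = 192.0·465/1220 = 73.18 N·m; T_B = 118.8 N·m.

73.2 N·m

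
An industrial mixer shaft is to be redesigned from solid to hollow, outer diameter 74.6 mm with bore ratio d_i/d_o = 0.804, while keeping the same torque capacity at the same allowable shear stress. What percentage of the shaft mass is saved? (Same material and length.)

Equal τ_max and T ⇒ the solid shaft needs d_s³ = d_o³(1−k⁴), so d_s = 74.6·(1−0.804⁴)^(1/3) = 62.29 mm.
Area ratio A_h/A_s = d_o²(1−k²)/d_s² = (1−k²)/(1−k⁴)^(2/3) = 0.5072.
Mass saving = 1 − 0.5072 = 49.3 %.

49.3 %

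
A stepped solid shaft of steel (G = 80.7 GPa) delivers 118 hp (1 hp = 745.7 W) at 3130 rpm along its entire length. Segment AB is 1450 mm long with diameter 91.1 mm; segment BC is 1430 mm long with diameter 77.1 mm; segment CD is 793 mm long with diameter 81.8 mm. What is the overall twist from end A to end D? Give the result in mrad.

2.68 mrad

ω = 2π·3130/60 = 327.8 rad/s, so T = P/ω = 118×745.7 / 327.8 = 268.5 N·m.
J_AB = π(0.0911)⁴/32 = 6.76×10^-6 m⁴; J_BC = π(0.0771)⁴/32 = 3.47×10^-6 m⁴; J_CD = π(0.0818)⁴/32 = 4.40×10^-6 m⁴.
θ = (T/G)·Σ L_i/J_i = (268.5/80.7×10⁹)·(1.45/6.76×10^-6 + 1.43/3.47×10^-6 + 0.793/4.40×10^-6) = 2.685×10^-3 rad.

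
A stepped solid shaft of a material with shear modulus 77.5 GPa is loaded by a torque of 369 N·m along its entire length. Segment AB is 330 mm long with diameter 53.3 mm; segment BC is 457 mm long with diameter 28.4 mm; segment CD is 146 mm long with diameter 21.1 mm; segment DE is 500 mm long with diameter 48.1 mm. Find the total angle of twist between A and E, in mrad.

76.3 mrad

J_AB = π(0.0533)⁴/32 = 7.92×10^-7 m⁴; J_BC = π(0.0284)⁴/32 = 6.39×10^-8 m⁴; J_CD = π(0.0211)⁴/32 = 1.95×10^-8 m⁴; J_DE = π(0.0481)⁴/32 = 5.26×10^-7 m⁴.
θ = (T/G)·Σ L_i/J_i = (369.0/77.5×10⁹)·(0.330/7.92×10^-7 + 0.457/6.39×10^-8 + 0.146/1.95×10^-8 + 0.500/5.26×10^-7) = 0.07631 rad.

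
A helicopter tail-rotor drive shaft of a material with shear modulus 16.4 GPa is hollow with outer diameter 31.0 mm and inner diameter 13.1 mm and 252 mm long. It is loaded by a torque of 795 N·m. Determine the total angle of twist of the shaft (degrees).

J = π(d_o⁴ − d_i⁴)/32 = π(0.0310⁴ − 0.0131⁴)/32 = 8.778×10^-8 m⁴.
θ = T·L/(G·J) = 795.0 × 0.252 / (16.4×10⁹ × 8.778×10^-8) = 0.1392 rad.

7.97°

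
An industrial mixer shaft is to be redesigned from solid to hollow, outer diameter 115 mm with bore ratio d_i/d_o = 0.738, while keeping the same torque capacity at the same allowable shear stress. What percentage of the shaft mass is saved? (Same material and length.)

42.4 %

Equal τ_max and T ⇒ the solid shaft needs d_s³ = d_o³(1−k⁴), so d_s = 115·(1−0.738⁴)^(1/3) = 102.3 mm.
Area ratio A_h/A_s = d_o²(1−k²)/d_s² = (1−k²)/(1−k⁴)^(2/3) = 0.5757.
Mass saving = 1 − 0.5757 = 42.4 %.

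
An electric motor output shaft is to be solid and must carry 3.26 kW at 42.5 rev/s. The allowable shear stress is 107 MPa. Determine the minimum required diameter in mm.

ω = 2π·42.5 = 267.0 rad/s, so T = P/ω = 3.26×10³ / 267.0 = 12.21 N·m.
For a solid shaft τ_max = 16T/(πd³), so d = (16T/(π τ_allow))^(1/3) = (16·12.21/(π·1.07×10^8))^(1/3) = 0.008345 m.

8.34 mm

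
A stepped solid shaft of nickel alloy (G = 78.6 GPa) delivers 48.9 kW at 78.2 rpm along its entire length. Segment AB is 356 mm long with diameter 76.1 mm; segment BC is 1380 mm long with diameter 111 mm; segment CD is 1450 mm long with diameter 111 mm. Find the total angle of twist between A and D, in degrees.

ω = 2π·78.2/60 = 8.189 rad/s, so T = P/ω = 48.9×10³ / 8.189 = 5971 N·m.
J_AB = π(0.0761)⁴/32 = 3.29×10^-6 m⁴; J_BC = π(0.111)⁴/32 = 1.49×10^-5 m⁴; J_CD = π(0.111)⁴/32 = 1.49×10^-5 m⁴.
θ = (T/G)·Σ L_i/J_i = (5971/78.6×10⁹)·(0.356/3.29×10^-6 + 1.38/1.49×10^-5 + 1.45/1.49×10^-5) = 0.02264 rad.

1.30°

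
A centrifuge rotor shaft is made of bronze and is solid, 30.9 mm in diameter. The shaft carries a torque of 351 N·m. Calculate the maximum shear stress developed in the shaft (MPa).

J = πd⁴/32 = π(0.0309)⁴/32 = 8.950×10^-8 m⁴.
τ_max = T·r/J = 351.0 × 0.0154 / 8.950×10^-8 = 6.059×10^7 Pa.

60.6 MPa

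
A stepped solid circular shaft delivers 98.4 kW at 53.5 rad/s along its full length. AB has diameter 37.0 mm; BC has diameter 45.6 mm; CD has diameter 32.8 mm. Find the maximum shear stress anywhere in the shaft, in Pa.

2.65e8 Pa

ω = 53.5 rad/s, so T = P/ω = 98.4×10³ / 53.50 = 1839 N·m.
Under the same torque, τ_max = 16T/(πd³) is largest where d is smallest — segment CD (d = 32.8 mm).
τ_max = 16·1839/(π·(0.0328)³) = 2.655×10^8 Pa.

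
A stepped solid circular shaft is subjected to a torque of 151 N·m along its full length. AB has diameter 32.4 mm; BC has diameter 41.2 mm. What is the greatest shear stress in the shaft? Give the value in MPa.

Under the same torque, τ_max = 16T/(πd³) is largest where d is smallest — segment AB (d = 32.4 mm).
τ_max = 16·151.0/(π·(0.0324)³) = 2.261×10^7 Pa.

22.6 MPa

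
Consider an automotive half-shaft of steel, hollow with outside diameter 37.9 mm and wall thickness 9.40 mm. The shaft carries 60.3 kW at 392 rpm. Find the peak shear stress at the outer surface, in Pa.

ω = 2π·392/60 = 41.05 rad/s, so T = P/ω = 60.3×10³ / 41.05 = 1469 N·m.
J = π(d_o⁴ − d_i⁴)/32 = π(0.0379⁴ − 0.0191⁴)/32 = 1.895×10^-7 m⁴.
τ_max = T·r/J = 1469 × 0.0189 / 1.895×10^-7 = 1.469×10^8 Pa.

1.47e8 Pa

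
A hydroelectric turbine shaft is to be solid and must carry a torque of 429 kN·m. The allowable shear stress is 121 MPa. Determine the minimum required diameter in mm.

For a solid shaft τ_max = 16T/(πd³), so d = (16T/(π τ_allow))^(1/3) = (16·429000/(π·1.21×10^8))^(1/3) = 0.2623 m.

262 mm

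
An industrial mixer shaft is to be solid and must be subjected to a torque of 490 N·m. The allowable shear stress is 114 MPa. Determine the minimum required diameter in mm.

28.0 mm

For a solid shaft τ_max = 16T/(πd³), so d = (16T/(π τ_allow))^(1/3) = (16·490.0/(π·1.14×10^8))^(1/3) = 0.02797 m.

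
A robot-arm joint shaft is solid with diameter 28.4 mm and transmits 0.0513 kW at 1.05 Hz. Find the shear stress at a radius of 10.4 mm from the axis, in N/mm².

1.27 N/mm²

ω = 2π·1.05 = 6.597 rad/s, so T = P/ω = 0.0513×10³ / 6.597 = 7.776 N·m.
J = πd⁴/32 = π(0.0284)⁴/32 = 6.387×10^-8 m⁴.
Shear stress varies linearly with radius: τ = T·r/J = 7.776 × 0.0104 / 6.387×10^-8 = 1.266×10^6 Pa.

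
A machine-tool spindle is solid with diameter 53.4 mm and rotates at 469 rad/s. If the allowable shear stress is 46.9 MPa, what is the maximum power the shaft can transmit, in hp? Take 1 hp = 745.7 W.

J = πd⁴/32 = π(0.0534)⁴/32 = 7.983×10^-7 m⁴.
T_max = τ_allow·J/r = 4.69×10^7 × 7.983×10^-7 / 0.0267 = 1402 N·m.
ω = 469 rad/s, so P_max = T_max·ω = 6.577×10^5 W.

882 hp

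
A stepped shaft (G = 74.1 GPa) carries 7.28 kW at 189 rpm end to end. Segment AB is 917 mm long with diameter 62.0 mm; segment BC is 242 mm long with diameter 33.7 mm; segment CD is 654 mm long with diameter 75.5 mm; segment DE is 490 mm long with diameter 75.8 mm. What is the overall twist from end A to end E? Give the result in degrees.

ω = 2π·189/60 = 19.79 rad/s, so T = P/ω = 7.28×10³ / 19.79 = 367.8 N·m.
J_AB = π(0.0620)⁴/32 = 1.45×10^-6 m⁴; J_BC = π(0.0337)⁴/32 = 1.27×10^-7 m⁴; J_CD = π(0.0755)⁴/32 = 3.19×10^-6 m⁴; J_DE = π(0.0758)⁴/32 = 3.24×10^-6 m⁴.
θ = (T/G)·Σ L_i/J_i = (367.8/74.1×10⁹)·(0.917/1.45×10^-6 + 0.242/1.27×10^-7 + 0.654/3.19×10^-6 + 0.490/3.24×10^-6) = 0.01439 rad.

0.825°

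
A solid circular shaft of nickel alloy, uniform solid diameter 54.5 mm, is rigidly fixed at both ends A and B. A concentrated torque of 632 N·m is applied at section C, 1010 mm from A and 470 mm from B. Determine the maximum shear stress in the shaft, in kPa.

13600 kPa

With uniform GJ and both ends fixed, compatibility θ_AC = θ_CB gives T_A·a = T_B·b, together with T_A + T_B = T₀.
T_A = T₀·b/(a+b) = 632.0·470/1480 = 200.7 N·m; T_B = 431.3 N·m.
τ in each portion: τ_AC = 6.31×10^6 Pa, τ_CB = 1.36×10^7 Pa; maximum is in CB.
τ_max = T_CB·r/J = 431.3·0.0272/8.66×10^-7 = 1.357×10^7 Pa.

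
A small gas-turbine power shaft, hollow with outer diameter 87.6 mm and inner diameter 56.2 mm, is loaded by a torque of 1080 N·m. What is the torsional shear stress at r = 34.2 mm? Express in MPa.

7.69 MPa

J = π(d_o⁴ − d_i⁴)/32 = π(0.0876⁴ − 0.0562⁴)/32 = 4.802×10^-6 m⁴.
Shear stress varies linearly with radius: τ = T·r/J = 1080 × 0.0342 / 4.802×10^-6 = 7.692×10^6 Pa.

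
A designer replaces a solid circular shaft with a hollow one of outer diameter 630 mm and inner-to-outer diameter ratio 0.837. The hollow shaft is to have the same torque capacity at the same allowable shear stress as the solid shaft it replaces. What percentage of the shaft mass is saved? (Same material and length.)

53.0 %

Equal τ_max and T ⇒ the solid shaft needs d_s³ = d_o³(1−k⁴), so d_s = 630·(1−0.837⁴)^(1/3) = 503.1 mm.
Area ratio A_h/A_s = d_o²(1−k²)/d_s² = (1−k²)/(1−k⁴)^(2/3) = 0.4696.
Mass saving = 1 − 0.4696 = 53.0 %.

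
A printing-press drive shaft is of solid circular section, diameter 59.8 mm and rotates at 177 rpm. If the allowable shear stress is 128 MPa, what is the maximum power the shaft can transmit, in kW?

J = πd⁴/32 = π(0.0598)⁴/32 = 1.255×10^-6 m⁴.
T_max = τ_allow·J/r = 1.28×10^8 × 1.255×10^-6 / 0.0299 = 5375 N·m.
ω = 2π·177/60 = 18.54 rad/s, so P_max = T_max·ω = 9.962×10^4 W.

99.6 kW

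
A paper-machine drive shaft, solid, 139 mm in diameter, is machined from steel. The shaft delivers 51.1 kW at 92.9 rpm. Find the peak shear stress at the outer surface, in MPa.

9.96 MPa

ω = 2π·92.9/60 = 9.728 rad/s, so T = P/ω = 51.1×10³ / 9.728 = 5253 N·m.
J = πd⁴/32 = π(0.139)⁴/32 = 3.665×10^-5 m⁴.
τ_max = T·r/J = 5253 × 0.0695 / 3.665×10^-5 = 9.961×10^6 Pa.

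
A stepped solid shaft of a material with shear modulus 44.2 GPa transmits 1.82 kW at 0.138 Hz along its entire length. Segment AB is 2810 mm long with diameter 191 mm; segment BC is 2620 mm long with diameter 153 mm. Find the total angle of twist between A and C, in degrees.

0.191°

ω = 2π·0.138 = 0.8671 rad/s, so T = P/ω = 1.82×10³ / 0.8671 = 2099 N·m.
J_AB = π(0.191)⁴/32 = 1.31×10^-4 m⁴; J_BC = π(0.153)⁴/32 = 5.38×10^-5 m⁴.
θ = (T/G)·Σ L_i/J_i = (2099/44.2×10⁹)·(2.81/1.31×10^-4 + 2.62/5.38×10^-5) = 3.334×10^-3 rad.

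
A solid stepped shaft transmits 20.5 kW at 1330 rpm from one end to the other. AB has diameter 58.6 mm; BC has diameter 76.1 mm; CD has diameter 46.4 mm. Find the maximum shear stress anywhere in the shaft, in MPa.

7.50 MPa

ω = 2π·1330/60 = 139.3 rad/s, so T = P/ω = 20.5×10³ / 139.3 = 147.2 N·m.
Under the same torque, τ_max = 16T/(πd³) is largest where d is smallest — segment CD (d = 46.4 mm).
τ_max = 16·147.2/(π·(0.0464)³) = 7.504×10^6 Pa.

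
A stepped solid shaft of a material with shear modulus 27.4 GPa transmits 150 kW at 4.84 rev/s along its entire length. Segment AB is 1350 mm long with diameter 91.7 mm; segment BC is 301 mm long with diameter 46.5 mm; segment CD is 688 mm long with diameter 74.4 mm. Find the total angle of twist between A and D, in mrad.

ω = 2π·4.84 = 30.41 rad/s, so T = P/ω = 150×10³ / 30.41 = 4932 N·m.
J_AB = π(0.0917)⁴/32 = 6.94×10^-6 m⁴; J_BC = π(0.0465)⁴/32 = 4.59×10^-7 m⁴; J_CD = π(0.0744)⁴/32 = 3.01×10^-6 m⁴.
θ = (T/G)·Σ L_i/J_i = (4932/27.4×10⁹)·(1.35/6.94×10^-6 + 0.301/4.59×10^-7 + 0.688/3.01×10^-6) = 0.1942 rad.

194 mrad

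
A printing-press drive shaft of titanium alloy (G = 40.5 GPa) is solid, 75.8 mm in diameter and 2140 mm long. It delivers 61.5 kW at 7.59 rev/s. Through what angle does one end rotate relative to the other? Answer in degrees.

1.20°

ω = 2π·7.59 = 47.69 rad/s, so T = P/ω = 61.5×10³ / 47.69 = 1290 N·m.
J = πd⁴/32 = π(0.0758)⁴/32 = 3.241×10^-6 m⁴.
θ = T·L/(G·J) = 1290 × 2.14 / (40.5×10⁹ × 3.241×10^-6) = 0.02102 rad.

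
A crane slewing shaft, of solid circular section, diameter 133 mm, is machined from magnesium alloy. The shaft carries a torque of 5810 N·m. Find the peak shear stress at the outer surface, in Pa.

J = πd⁴/32 = π(0.133)⁴/32 = 3.072×10^-5 m⁴.
τ_max = T·r/J = 5810 × 0.0665 / 3.072×10^-5 = 1.258×10^7 Pa.

1.26e7 Pa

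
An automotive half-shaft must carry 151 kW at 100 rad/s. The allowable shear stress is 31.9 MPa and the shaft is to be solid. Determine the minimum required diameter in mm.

62.2 mm

ω = 100 rad/s, so T = P/ω = 151×10³ / 100.0 = 1510 N·m.
For a solid shaft τ_max = 16T/(πd³), so d = (16T/(π τ_allow))^(1/3) = (16·1510/(π·3.19×10^7))^(1/3) = 0.06224 m.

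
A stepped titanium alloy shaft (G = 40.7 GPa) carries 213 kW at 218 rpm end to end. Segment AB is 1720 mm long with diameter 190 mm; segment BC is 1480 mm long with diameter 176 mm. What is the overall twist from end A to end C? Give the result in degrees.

0.383°

ω = 2π·218/60 = 22.83 rad/s, so T = P/ω = 213×10³ / 22.83 = 9330 N·m.
J_AB = π(0.190)⁴/32 = 1.28×10^-4 m⁴; J_BC = π(0.176)⁴/32 = 9.42×10^-5 m⁴.
θ = (T/G)·Σ L_i/J_i = (9330/40.7×10⁹)·(1.72/1.28×10^-4 + 1.48/9.42×10^-5) = 6.684×10^-3 rad.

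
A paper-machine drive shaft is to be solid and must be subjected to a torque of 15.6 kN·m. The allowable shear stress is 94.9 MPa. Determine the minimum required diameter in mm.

For a solid shaft τ_max = 16T/(πd³), so d = (16T/(π τ_allow))^(1/3) = (16·15600/(π·9.49×10^7))^(1/3) = 0.09425 m.

94.2 mm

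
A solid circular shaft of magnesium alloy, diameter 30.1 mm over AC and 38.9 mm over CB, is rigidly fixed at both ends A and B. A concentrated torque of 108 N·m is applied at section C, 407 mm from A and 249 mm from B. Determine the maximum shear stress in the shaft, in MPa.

Compatibility: T_A·a/J_AC = T_B·b/J_CB with T_A + T_B = T₀.
J_AC = 8.06×10^-8 m⁴, J_CB = 2.25×10^-7 m⁴, so T_A = T₀·(J_AC/a)/((J_AC/a)+(J_CB/b)) = 19.43 N·m, T_B = 88.57 N·m.
τ in each portion: τ_AC = 3.63×10^6 Pa, τ_CB = 7.66×10^6 Pa; maximum is in CB.
τ_max = T_CB·r/J = 88.57·0.0194/2.25×10^-7 = 7.664×10^6 Pa.

7.66 MPa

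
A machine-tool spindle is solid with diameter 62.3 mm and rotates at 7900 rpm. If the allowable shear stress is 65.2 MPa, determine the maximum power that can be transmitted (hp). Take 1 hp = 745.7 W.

3430 hp

J = πd⁴/32 = π(0.0623)⁴/32 = 1.479×10^-6 m⁴.
T_max = τ_allow·J/r = 6.52×10^7 × 1.479×10^-6 / 0.0311 = 3096 N·m.
ω = 2π·7900/60 = 827.3 rad/s, so P_max = T_max·ω = 2.561×10^6 W.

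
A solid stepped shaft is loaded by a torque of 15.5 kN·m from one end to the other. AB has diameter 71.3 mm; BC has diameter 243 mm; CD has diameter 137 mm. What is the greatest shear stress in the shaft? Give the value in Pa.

2.18e8 Pa

Under the same torque, τ_max = 16T/(πd³) is largest where d is smallest — segment AB (d = 71.3 mm).
τ_max = 16·15500/(π·(0.0713)³) = 2.178×10^8 Pa.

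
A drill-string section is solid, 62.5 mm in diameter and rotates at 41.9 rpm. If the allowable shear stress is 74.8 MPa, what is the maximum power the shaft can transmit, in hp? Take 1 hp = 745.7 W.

21.1 hp

J = πd⁴/32 = π(0.0625)⁴/32 = 1.498×10^-6 m⁴.
T_max = τ_allow·J/r = 7.48×10^7 × 1.498×10^-6 / 0.0312 = 3586 N·m.
ω = 2π·41.9/60 = 4.388 rad/s, so P_max = T_max·ω = 1.573×10^4 W.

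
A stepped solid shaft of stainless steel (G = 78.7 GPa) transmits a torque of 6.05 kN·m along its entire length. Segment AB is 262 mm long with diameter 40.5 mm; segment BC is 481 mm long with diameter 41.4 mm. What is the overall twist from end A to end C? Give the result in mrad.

204 mrad

J_AB = π(0.0405)⁴/32 = 2.64×10^-7 m⁴; J_BC = π(0.0414)⁴/32 = 2.88×10^-7 m⁴.
θ = (T/G)·Σ L_i/J_i = (6050/78.7×10⁹)·(0.262/2.64×10^-7 + 0.481/2.88×10^-7) = 0.2045 rad.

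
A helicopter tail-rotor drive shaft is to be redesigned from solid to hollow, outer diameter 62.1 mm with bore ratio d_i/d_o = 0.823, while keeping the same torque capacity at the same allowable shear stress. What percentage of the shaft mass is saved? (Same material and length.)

51.4 %

Equal τ_max and T ⇒ the solid shaft needs d_s³ = d_o³(1−k⁴), so d_s = 62.1·(1−0.823⁴)^(1/3) = 50.61 mm.
Area ratio A_h/A_s = d_o²(1−k²)/d_s² = (1−k²)/(1−k⁴)^(2/3) = 0.4859.
Mass saving = 1 − 0.4859 = 51.4 %.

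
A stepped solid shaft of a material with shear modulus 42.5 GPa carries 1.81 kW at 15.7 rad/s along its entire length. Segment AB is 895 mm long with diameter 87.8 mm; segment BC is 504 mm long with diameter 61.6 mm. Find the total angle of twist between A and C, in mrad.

ω = 15.7 rad/s, so T = P/ω = 1.81×10³ / 15.70 = 115.3 N·m.
J_AB = π(0.0878)⁴/32 = 5.83×10^-6 m⁴; J_BC = π(0.0616)⁴/32 = 1.41×10^-6 m⁴.
θ = (T/G)·Σ L_i/J_i = (115.3/42.5×10⁹)·(0.895/5.83×10^-6 + 0.504/1.41×10^-6) = 1.383×10^-3 rad.

1.38 mrad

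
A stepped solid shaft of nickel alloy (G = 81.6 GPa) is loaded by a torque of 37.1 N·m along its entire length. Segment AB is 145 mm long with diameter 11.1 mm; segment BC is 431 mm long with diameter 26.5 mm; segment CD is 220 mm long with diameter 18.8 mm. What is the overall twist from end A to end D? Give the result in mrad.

J_AB = π(0.0111)⁴/32 = 1.49×10^-9 m⁴; J_BC = π(0.0265)⁴/32 = 4.84×10^-8 m⁴; J_CD = π(0.0188)⁴/32 = 1.23×10^-8 m⁴.
θ = (T/G)·Σ L_i/J_i = (37.10/81.6×10⁹)·(0.145/1.49×10^-9 + 0.431/4.84×10^-8 + 0.220/1.23×10^-8) = 0.05644 rad.

56.4 mrad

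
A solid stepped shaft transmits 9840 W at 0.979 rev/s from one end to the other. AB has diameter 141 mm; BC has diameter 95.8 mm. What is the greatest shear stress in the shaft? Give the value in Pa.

ω = 2π·0.979 = 6.151 rad/s, so T = P/ω = 9840 / 6.151 = 1600 N·m.
Under the same torque, τ_max = 16T/(πd³) is largest where d is smallest — segment BC (d = 95.8 mm).
τ_max = 16·1600/(π·(0.0958)³) = 9.266×10^6 Pa.

9.27e6 Pa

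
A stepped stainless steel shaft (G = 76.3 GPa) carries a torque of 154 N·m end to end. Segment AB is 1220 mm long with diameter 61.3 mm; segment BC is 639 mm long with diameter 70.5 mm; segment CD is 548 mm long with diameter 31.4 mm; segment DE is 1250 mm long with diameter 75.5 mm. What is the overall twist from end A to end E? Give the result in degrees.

J_AB = π(0.0613)⁴/32 = 1.39×10^-6 m⁴; J_BC = π(0.0705)⁴/32 = 2.43×10^-6 m⁴; J_CD = π(0.0314)⁴/32 = 9.54×10^-8 m⁴; J_DE = π(0.0755)⁴/32 = 3.19×10^-6 m⁴.
θ = (T/G)·Σ L_i/J_i = (154.0/76.3×10⁹)·(1.22/1.39×10^-6 + 0.639/2.43×10^-6 + 0.548/9.54×10^-8 + 1.25/3.19×10^-6) = 0.01469 rad.

0.842°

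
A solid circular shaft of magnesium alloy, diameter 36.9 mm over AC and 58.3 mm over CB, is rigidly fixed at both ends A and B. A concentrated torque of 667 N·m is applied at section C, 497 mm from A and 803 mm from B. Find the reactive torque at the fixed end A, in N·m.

Compatibility: T_A·a/J_AC = T_B·b/J_CB with T_A + T_B = T₀.
J_AC = 1.82×10^-7 m⁴, J_CB = 1.13×10^-6 m⁴, so T_A = T₀·(J_AC/a)/((J_AC/a)+(J_CB/b)) = 137.3 N·m, T_B = 529.7 N·m.

137 N·m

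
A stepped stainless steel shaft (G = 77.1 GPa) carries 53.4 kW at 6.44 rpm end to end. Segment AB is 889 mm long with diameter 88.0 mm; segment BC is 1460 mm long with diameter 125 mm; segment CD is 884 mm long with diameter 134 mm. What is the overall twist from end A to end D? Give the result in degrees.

ω = 2π·6.44/60 = 0.6744 rad/s, so T = P/ω = 53.4×10³ / 0.6744 = 79180 N·m.
J_AB = π(0.0880)⁴/32 = 5.89×10^-6 m⁴; J_BC = π(0.125)⁴/32 = 2.40×10^-5 m⁴; J_CD = π(0.134)⁴/32 = 3.17×10^-5 m⁴.
θ = (T/G)·Σ L_i/J_i = (79180/77.1×10⁹)·(0.889/5.89×10^-6 + 1.46/2.40×10^-5 + 0.884/3.17×10^-5) = 0.2463 rad.

14.1°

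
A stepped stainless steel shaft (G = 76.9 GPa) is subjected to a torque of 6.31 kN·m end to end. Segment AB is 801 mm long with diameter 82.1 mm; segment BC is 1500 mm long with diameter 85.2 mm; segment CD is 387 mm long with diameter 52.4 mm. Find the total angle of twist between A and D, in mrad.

J_AB = π(0.0821)⁴/32 = 4.46×10^-6 m⁴; J_BC = π(0.0852)⁴/32 = 5.17×10^-6 m⁴; J_CD = π(0.0524)⁴/32 = 7.40×10^-7 m⁴.
θ = (T/G)·Σ L_i/J_i = (6310/76.9×10⁹)·(0.801/4.46×10^-6 + 1.50/5.17×10^-6 + 0.387/7.40×10^-7) = 0.08143 rad.

81.4 mrad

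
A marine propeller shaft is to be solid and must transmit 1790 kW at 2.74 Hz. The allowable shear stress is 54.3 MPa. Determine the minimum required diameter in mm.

ω = 2π·2.74 = 17.22 rad/s, so T = P/ω = 1790×10³ / 17.22 = 104000 N·m.
For a solid shaft τ_max = 16T/(πd³), so d = (16T/(π τ_allow))^(1/3) = (16·104000/(π·5.43×10^7))^(1/3) = 0.2136 m.

214 mm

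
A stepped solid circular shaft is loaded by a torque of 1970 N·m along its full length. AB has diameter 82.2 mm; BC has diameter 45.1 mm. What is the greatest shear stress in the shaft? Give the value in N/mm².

109 N/mm²

Under the same torque, τ_max = 16T/(πd³) is largest where d is smallest — segment BC (d = 45.1 mm).
τ_max = 16·1970/(π·(0.0451)³) = 1.094×10^8 Pa.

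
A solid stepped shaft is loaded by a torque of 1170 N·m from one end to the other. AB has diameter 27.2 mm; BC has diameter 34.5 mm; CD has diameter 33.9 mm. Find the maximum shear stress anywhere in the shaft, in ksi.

Under the same torque, τ_max = 16T/(πd³) is largest where d is smallest — segment AB (d = 27.2 mm).
τ_max = 16·1170/(π·(0.0272)³) = 2.961×10^8 Pa.

42.9 ksi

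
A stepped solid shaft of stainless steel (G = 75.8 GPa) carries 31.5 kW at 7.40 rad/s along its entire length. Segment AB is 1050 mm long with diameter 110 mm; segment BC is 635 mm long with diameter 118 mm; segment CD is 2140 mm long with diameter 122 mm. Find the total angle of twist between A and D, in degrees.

0.659°

ω = 7.40 rad/s, so T = P/ω = 31.5×10³ / 7.400 = 4257 N·m.
J_AB = π(0.110)⁴/32 = 1.44×10^-5 m⁴; J_BC = π(0.118)⁴/32 = 1.90×10^-5 m⁴; J_CD = π(0.122)⁴/32 = 2.17×10^-5 m⁴.
θ = (T/G)·Σ L_i/J_i = (4257/75.8×10⁹)·(1.05/1.44×10^-5 + 0.635/1.90×10^-5 + 2.14/2.17×10^-5) = 0.01150 rad.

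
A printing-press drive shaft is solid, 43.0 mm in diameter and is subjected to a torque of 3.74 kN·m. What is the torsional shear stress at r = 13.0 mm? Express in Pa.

1.45e8 Pa

J = πd⁴/32 = π(0.0430)⁴/32 = 3.356×10^-7 m⁴.
Shear stress varies linearly with radius: τ = T·r/J = 3740 × 0.0130 / 3.356×10^-7 = 1.449×10^8 Pa.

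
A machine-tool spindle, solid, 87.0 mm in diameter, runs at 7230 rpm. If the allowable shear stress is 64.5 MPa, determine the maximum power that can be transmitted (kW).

6310 kW

J = πd⁴/32 = π(0.0870)⁴/32 = 5.624×10^-6 m⁴.
T_max = τ_allow·J/r = 6.45×10^7 × 5.624×10^-6 / 0.0435 = 8340 N·m.
ω = 2π·7230/60 = 757.1 rad/s, so P_max = T_max·ω = 6.314×10^6 W.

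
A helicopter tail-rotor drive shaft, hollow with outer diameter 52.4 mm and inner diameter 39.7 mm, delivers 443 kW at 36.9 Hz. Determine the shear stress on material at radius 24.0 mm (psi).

ω = 2π·36.9 = 231.8 rad/s, so T = P/ω = 443×10³ / 231.8 = 1911 N·m.
J = π(d_o⁴ − d_i⁴)/32 = π(0.0524⁴ − 0.0397⁴)/32 = 4.963×10^-7 m⁴.
Shear stress varies linearly with radius: τ = T·r/J = 1911 × 0.0240 / 4.963×10^-7 = 9.240×10^7 Pa.

13400 psi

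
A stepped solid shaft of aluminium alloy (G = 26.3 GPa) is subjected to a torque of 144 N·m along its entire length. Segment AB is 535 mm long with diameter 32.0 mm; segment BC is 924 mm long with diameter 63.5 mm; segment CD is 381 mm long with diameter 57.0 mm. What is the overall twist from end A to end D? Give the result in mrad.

33.6 mrad

J_AB = π(0.0320)⁴/32 = 1.03×10^-7 m⁴; J_BC = π(0.0635)⁴/32 = 1.60×10^-6 m⁴; J_CD = π(0.0570)⁴/32 = 1.04×10^-6 m⁴.
θ = (T/G)·Σ L_i/J_i = (144.0/26.3×10⁹)·(0.535/1.03×10^-7 + 0.924/1.60×10^-6 + 0.381/1.04×10^-6) = 0.03364 rad.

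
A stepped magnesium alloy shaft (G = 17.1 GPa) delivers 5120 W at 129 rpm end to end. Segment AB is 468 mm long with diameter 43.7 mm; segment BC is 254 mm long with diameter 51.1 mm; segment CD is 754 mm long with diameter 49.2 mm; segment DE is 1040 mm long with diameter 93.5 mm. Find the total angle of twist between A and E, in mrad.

69.5 mrad

ω = 2π·129/60 = 13.51 rad/s, so T = P/ω = 5120 / 13.51 = 379.0 N·m.
J_AB = π(0.0437)⁴/32 = 3.58×10^-7 m⁴; J_BC = π(0.0511)⁴/32 = 6.69×10^-7 m⁴; J_CD = π(0.0492)⁴/32 = 5.75×10^-7 m⁴; J_DE = π(0.0935)⁴/32 = 7.50×10^-6 m⁴.
θ = (T/G)·Σ L_i/J_i = (379.0/17.1×10⁹)·(0.468/3.58×10^-7 + 0.254/6.69×10^-7 + 0.754/5.75×10^-7 + 1.04/7.50×10^-6) = 0.06951 rad.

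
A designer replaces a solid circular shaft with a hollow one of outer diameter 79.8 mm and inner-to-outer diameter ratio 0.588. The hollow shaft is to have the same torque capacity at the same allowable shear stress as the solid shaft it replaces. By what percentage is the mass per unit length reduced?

28.8 %

Equal τ_max and T ⇒ the solid shaft needs d_s³ = d_o³(1−k⁴), so d_s = 79.8·(1−0.588⁴)^(1/3) = 76.48 mm.
Area ratio A_h/A_s = d_o²(1−k²)/d_s² = (1−k²)/(1−k⁴)^(2/3) = 0.7122.
Mass saving = 1 − 0.7122 = 28.8 %.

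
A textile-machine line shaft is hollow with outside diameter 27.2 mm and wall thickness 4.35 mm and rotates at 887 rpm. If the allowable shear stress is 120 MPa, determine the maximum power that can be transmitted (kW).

J = π(d_o⁴ − d_i⁴)/32 = π(0.0272⁴ − 0.0185⁴)/32 = 4.224×10^-8 m⁴.
T_max = τ_allow·J/r = 1.20×10^8 × 4.224×10^-8 / 0.0136 = 372.7 N·m.
ω = 2π·887/60 = 92.89 rad/s, so P_max = T_max·ω = 3.462×10^4 W.

34.6 kW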